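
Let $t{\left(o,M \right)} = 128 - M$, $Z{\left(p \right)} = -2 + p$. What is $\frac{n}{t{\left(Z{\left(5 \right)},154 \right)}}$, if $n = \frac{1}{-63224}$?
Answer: $\frac{1}{1643824} \approx 6.0834 \cdot 10^{-7}$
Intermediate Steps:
$n = - \frac{1}{63224} \approx -1.5817 \cdot 10^{-5}$
$\frac{n}{t{\left(Z{\left(5 \right)},154 \right)}} = - \frac{1}{63224 \left(128 - 154\right)} = - \frac{1}{63224 \left(-26\right)} = \left(- \frac{1}{63224}\right) \left(- \frac{1}{26}\right) = \frac{1}{1643824}$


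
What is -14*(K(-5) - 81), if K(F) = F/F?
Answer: 1120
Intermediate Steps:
K(F) = 1
-14*(K(-5) - 81) = -14*(1 - 81) = -14*(-80) = 1120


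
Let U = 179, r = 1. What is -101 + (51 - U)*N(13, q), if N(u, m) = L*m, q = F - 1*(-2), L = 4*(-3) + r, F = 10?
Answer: 16795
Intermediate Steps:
L = -11 (L = 4*(-3) + 1 = -12 + 1 = -11)
q = 12 (q = 10 - 1*(-2) = 10 + 2 = 12)
N(u, m) = -11*m
-101 + (51 - U)*N(13, q) = -101 + (51 - 1*179)*(-11*12) = -101 + (51 - 179)*(-132) = -101 - 128*(-132) = -101 + 16896 = 16795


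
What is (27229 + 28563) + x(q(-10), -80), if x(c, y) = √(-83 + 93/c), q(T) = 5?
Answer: 55792 + I*√1610/5 ≈ 55792.0 + 8.025*I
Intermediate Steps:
(27229 + 28563) + x(q(-10), -80) = (27229 + 28563) + √(-83 + 93/5) = 55792 + √(-83 + 93*(⅕)) = 55792 + √(-83 + 93/5) = 55792 + √(-322/5) = 55792 + I*√1610/5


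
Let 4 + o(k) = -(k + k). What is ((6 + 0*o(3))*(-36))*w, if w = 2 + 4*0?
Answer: -432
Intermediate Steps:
o(k) = -4 - 2*k (o(k) = -4 - (k + k) = -4 - 2*k)
w = 2 (w = 2 + 0 = 2)
((6 + 0*o(3))*(-36))*w = ((6 + 0*(-4 - 2*3))*(-36))*2 = ((6 + 0*(-4 - 6))*(-36))*2 = ((6 + 0*(-10))*(-36))*2 = ((6 + 0)*(-36))*2 = (6*(-36))*2 = -216*2 = -432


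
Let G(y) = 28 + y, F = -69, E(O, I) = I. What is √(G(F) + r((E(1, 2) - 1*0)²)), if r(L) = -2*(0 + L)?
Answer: 7*I ≈ 7.0*I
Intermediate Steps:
r(L) = -2*L
√(G(F) + r((E(1, 2) - 1*0)²)) = √((28 - 69) - 2*(2 - 1*0)²) = √(-41 - 2*(2 + 0)²) = √(-41 - 2*2²) = √(-41 - 2*4) = √(-41 - 8) = √(-49) = 7*I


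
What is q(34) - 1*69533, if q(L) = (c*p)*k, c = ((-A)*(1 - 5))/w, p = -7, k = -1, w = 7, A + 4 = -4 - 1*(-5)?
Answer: -69545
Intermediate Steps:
A = -3 (A = -4 + (-4 - 1*(-5)) = -4 + (-4 + 5) = -4 + 1 = -3)
c = -12/7 (c = ((-1*(-3))*(1 - 5))/7 = (3*(-4))*(1/7) = -12*1/7 = -12/7 ≈ -1.7143)
q(L) = -12 (q(L) = -12/7*(-7)*(-1) = 12*(-1) = -12)
q(34) - 1*69533 = -12 - 1*69533 = -12 - 69533 = -69545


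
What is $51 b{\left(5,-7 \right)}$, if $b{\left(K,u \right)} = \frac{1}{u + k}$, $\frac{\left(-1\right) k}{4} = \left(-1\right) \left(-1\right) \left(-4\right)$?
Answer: $\frac{17}{3} \approx 5.6667$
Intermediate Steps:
$k = 16$ ($k = - 4 \left(-1\right) \left(-1\right) \left(-4\right) = - 4 \cdot 1 \left(-4\right) = \left(-4\right) \left(-4\right) = 16$)
$b{\left(K,u \right)} = \frac{1}{16 + u}$ ($b{\left(K,u \right)} = \frac{1}{u + 16} = \frac{1}{16 + u}$)
$51 b{\left(5,-7 \right)} = \frac{51}{16 - 7} = \frac{51}{9} = 51 \cdot \frac{1}{9} = \frac{17}{3}$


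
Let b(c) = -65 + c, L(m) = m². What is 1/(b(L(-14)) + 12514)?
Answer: 1/12645 ≈ 7.9083e-5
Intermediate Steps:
1/(b(L(-14)) + 12514) = 1/((-65 + (-14)²) + 12514) = 1/((-65 + 196) + 12514) = 1/(131 + 12514) = 1/12645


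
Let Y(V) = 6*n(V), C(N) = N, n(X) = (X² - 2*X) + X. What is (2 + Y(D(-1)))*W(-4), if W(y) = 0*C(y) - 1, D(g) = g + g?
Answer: -38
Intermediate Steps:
n(X) = X² - X
D(g) = 2*g
Y(V) = 6*V*(-1 + V) (Y(V) = 6*(V*(-1 + V)) = 6*V*(-1 + V))
W(y) = -1 (W(y) = 0*y - 1 = 0 - 1 = -1)
(2 + Y(D(-1)))*W(-4) = (2 + 6*(2*(-1))*(-1 + 2*(-1)))*(-1) = (2 + 6*(-2)*(-1 - 2))*(-1) = (2 + 6*(-2)*(-3))*(-1) = (2 + 36)*(-1) = 38*(-1) = -38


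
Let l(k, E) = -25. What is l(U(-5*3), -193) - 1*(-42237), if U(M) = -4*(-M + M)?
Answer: 42212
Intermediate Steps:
U(M) = 0 (U(M) = -4*0 = 0)
l(U(-5*3), -193) - 1*(-42237) = -25 - 1*(-42237) = -25 + 42237 = 42212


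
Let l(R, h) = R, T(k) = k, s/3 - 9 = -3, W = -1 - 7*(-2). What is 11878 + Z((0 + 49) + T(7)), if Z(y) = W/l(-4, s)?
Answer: 47499/4 ≈ 11875.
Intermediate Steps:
W = 13 (W = -1 + 14 = 13)
s = 18 (s = 27 + 3*(-3) = 27 - 9 = 18)
Z(y) = -13/4 (Z(y) = 13/(-4) = 13*(-1/4) = -13/4)
11878 + Z((0 + 49) + T(7)) = 11878 - 13/4 = 47499/4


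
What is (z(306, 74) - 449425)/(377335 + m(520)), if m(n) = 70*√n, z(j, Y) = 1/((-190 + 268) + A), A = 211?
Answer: -22226627088/18661032005 + 8246592*√130/18661032005 ≈ -1.1860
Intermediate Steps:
z(j, Y) = 1/289 (z(j, Y) = 1/((-190 + 268) + 211) = 1/(78 + 211) = 1/289)
(z(306, 74) - 449425)/(377335 + m(520)) = (1/289 - 449425)/(377335 + 70*√520) = -129883824/(289*(377335 + 70*(2*√130))) = -129883824/(289*(377335 + 140*√130))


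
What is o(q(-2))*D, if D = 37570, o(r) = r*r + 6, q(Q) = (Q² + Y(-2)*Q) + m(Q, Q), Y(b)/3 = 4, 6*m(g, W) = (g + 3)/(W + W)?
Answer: 4411037345/288 ≈ 1.5316e+7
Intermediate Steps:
m(g, W) = (3 + g)/(12*W) (m(g, W) = ((g + 3)/(W + W))/6 = ((3 + g)/((2*W)))/6 = ((3 + g)*(1/(2*W)))/6 = ((3 + g)/(2*W))/6 = (3 + g)/(12*W))
Y(b) = 12 (Y(b) = 3*4 = 12)
q(Q) = Q² + 12*Q + (3 + Q)/(12*Q) (q(Q) = (Q² + 12*Q) + (3 + Q)/(12*Q) = Q² + 12*Q + (3 + Q)/(12*Q))
o(r) = 6 + r² (o(r) = r² + 6 = 6 + r²)
o(q(-2))*D = (6 + ((1/12)*(3 - 2 + 12*(-2)²*(12 - 2))/(-2))²)*37570 = (6 + ((1/12)*(-½)*(3 - 2 + 12*4*10))²)*37570 = (6 + ((1/12)*(-½)*(3 - 2 + 480))²)*37570 = (6 + ((1/12)*(-½)*481)²)*37570 = (6 + (-481/24)²)*37570 = (6 + 231361/576)*37570 = (234817/576)*37570 = 4411037345/288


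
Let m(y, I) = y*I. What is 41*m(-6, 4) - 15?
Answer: -999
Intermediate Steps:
m(y, I) = I*y
41*m(-6, 4) - 15 = 41*(4*(-6)) - 15 = 41*(-24) - 15 = -984 - 15 = -999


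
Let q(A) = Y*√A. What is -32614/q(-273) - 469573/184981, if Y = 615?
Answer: -469573/184981 + 32614*I*√273/167895 ≈ -2.5385 + 3.2096*I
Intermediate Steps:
q(A) = 615*√A
-32614/q(-273) - 469573/184981 = -32614*(-I*√273/167895) - 469573/184981 = -(-32614)*I*√273/167895 - 469573/184981 = 32614*I*√273/167895 - 469573/184981 = -469573/184981 + 32614*I*√273/167895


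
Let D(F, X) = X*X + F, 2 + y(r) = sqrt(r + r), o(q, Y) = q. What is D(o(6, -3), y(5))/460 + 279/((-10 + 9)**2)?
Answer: 6418/23 - sqrt(10)/115 ≈ 279.02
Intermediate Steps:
y(r) = -2 + sqrt(2)*sqrt(r) (y(r) = -2 + sqrt(r + r) = -2 + sqrt(2*r) = -2 + sqrt(2)*sqrt(r))
D(F, X) = F + X**2 (D(F, X) = X**2 + F = F + X**2)
D(o(6, -3), y(5))/460 + 279/((-10 + 9)**2) = (6 + (-2 + sqrt(2)*sqrt(5))**2)/460 + 279/((-10 + 9)**2) = (6 + (-2 + sqrt(10))**2)*(1/460) + 279/((-1)**2) = (3/230 + (-2 + sqrt(10))**2/460) + 279/1 = (3/230 + (-2 + sqrt(10))**2/460) + 279*1 = (3/230 + (-2 + sqrt(10))**2/460) + 279 = 64173/230 + (-2 + sqrt(10))**2/460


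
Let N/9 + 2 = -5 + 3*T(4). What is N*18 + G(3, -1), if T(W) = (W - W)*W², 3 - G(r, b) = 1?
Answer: -1132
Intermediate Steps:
G(r, b) = 2 (G(r, b) = 3 - 1*1 = 3 - 1 = 2)
T(W) = 0 (T(W) = 0*W² = 0)
N = -63 (N = -18 + 9*(-5 + 3*0) = -18 + 9*(-5 + 0) = -18 + 9*(-5) = -18 - 45 = -63)
N*18 + G(3, -1) = -63*18 + 2 = -1134 + 2 = -1132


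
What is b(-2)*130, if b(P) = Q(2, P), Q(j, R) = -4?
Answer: -520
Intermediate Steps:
b(P) = -4
b(-2)*130 = -4*130 = -520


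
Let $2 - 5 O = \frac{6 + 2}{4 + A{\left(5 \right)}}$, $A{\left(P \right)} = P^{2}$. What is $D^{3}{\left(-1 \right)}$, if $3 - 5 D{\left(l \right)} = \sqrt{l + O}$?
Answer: $\frac{\left(87 - i \sqrt{551}\right)^{3}}{3048625} \approx 0.16883 - 0.17059 i$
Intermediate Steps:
$O = \frac{10}{29}$ ($O = \frac{2}{5} - \frac{\left(6 + 2\right) \frac{1}{4 + 5^{2}}}{5} = \frac{2}{5} - \frac{8 \frac{1}{4 + 25}}{5} = \frac{2}{5} - \frac{8 \cdot \frac{1}{29}}{5} = \frac{2}{5} - \frac{8}{145} = \frac{10}{29} \approx 0.34483$)
$D{\left(l \right)} = \frac{3}{5} - \frac{\sqrt{\frac{10}{29} + l}}{5}$ ($D{\left(l \right)} = \frac{3}{5} - \frac{\sqrt{l + \frac{10}{29}}}{5} = \frac{3}{5} - \frac{\sqrt{\frac{10}{29} + l}}{5}$)
$D^{3}{\left(-1 \right)} = \left(\frac{3}{5} - \frac{\sqrt{290 + 841 \left(-1\right)}}{145}\right)^{3} = \left(\frac{3}{5} - \frac{\sqrt{290 - 841}}{145}\right)^{3} = \left(\frac{3}{5} - \frac{\sqrt{-551}}{145}\right)^{3} = \left(\frac{3}{5} - \frac{i \sqrt{551}}{145}\right)^{3}$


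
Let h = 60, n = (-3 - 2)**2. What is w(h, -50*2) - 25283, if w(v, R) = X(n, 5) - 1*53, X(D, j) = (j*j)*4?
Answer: -25236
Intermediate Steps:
n = 25 (n = (-5)**2 = 25)
X(D, j) = 4*j**2 (X(D, j) = j**2*4 = 4*j**2)
w(v, R) = 47 (w(v, R) = 4*5**2 - 1*53 = 4*25 - 53 = 100 - 53 = 47)
w(h, -50*2) - 25283 = 47 - 25283 = -25236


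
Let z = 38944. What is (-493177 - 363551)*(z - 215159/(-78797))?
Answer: -2629200159775656/78797 ≈ -3.3367e+10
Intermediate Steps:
(-493177 - 363551)*(z - 215159/(-78797)) = (-493177 - 363551)*(38944 - 215159/(-78797)) = -856728*(38944 - 215159*(-1/78797)) = -856728*(38944 + 215159/78797) = -856728*3068885527/78797 = -2629200159775656/78797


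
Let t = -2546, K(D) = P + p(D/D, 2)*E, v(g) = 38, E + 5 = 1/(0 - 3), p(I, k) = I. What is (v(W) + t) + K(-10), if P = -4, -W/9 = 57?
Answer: -7552/3 ≈ -2517.3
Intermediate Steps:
W = -513 (W = -9*57 = -513)
E = -16/3 (E = -5 + 1/(0 - 3) = -5 + 1/(-3) = -5 - 1/3 = -16/3 ≈ -5.3333)
K(D) = -28/3 (K(D) = -4 + (D/D)*(-16/3) = -4 + 1*(-16/3) = -4 - 16/3 = -28/3)
(v(W) + t) + K(-10) = (38 - 2546) - 28/3 = -2508 - 28/3 = -7552/3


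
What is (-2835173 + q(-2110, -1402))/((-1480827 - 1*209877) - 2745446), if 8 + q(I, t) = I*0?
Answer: 2835181/4436150 ≈ 0.63911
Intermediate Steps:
q(I, t) = -8 (q(I, t) = -8 + I*0 = -8 + 0 = -8)
(-2835173 + q(-2110, -1402))/((-1480827 - 1*209877) - 2745446) = (-2835173 - 8)/((-1480827 - 1*209877) - 2745446) = -2835181/((-1480827 - 209877) - 2745446) = -2835181/(-1690704 - 2745446) = -2835181/(-4436150) = -2835181*(-1/4436150) = 2835181/4436150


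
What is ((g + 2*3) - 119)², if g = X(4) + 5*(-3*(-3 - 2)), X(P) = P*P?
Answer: 484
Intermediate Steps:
X(P) = P²
g = 91 (g = 4² + 5*(-3*(-3 - 2)) = 16 + 5*(-3*(-5)) = 16 + 5*15 = 16 + 75 = 91)
((g + 2*3) - 119)² = ((91 + 2*3) - 119)² = ((91 + 6) - 119)² = (97 - 119)² = (-22)² = 484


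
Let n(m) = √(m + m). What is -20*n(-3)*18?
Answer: -360*I*√6 ≈ -881.82*I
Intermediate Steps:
n(m) = √2*√m (n(m) = √(2*m) = √2*√m)
-20*n(-3)*18 = -20*√2*√(-3)*18 = -20*√2*I*√3*18 = -20*I*√6*18 = -360*I*√6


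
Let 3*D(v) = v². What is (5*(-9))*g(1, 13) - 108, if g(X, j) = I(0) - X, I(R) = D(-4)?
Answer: -303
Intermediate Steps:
D(v) = v²/3
I(R) = 16/3 (I(R) = (⅓)*(-4)² = (⅓)*16 = 16/3)
g(X, j) = 16/3 - X
(5*(-9))*g(1, 13) - 108 = (5*(-9))*(16/3 - 1*1) - 108 = -45*(16/3 - 1) - 108 = -45*13/3 - 108 = -195 - 108 = -303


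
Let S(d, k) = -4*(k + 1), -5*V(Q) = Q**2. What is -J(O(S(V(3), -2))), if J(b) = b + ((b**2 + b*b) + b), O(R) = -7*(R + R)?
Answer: -6160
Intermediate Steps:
V(Q) = -Q**2/5
S(d, k) = -4 - 4*k (S(d, k) = -4*(1 + k) = -4 - 4*k)
O(R) = -14*R
J(b) = 2*b + 2*b**2 (J(b) = b + ((b**2 + b**2) + b) = b + (2*b**2 + b) = b + (b + 2*b**2) = 2*b + 2*b**2)
-J(O(S(V(3), -2))) = -2*(-14*(-4 - 4*(-2)))*(1 - 14*(-4 - 4*(-2))) = -2*(-14*(-4 + 8))*(1 - 14*(-4 + 8)) = -2*(-14*4)*(1 - 14*4) = -2*(-56)*(1 - 56) = -2*(-56)*(-55) = -1*6160 = -6160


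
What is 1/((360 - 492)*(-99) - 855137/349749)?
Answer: 349749/4569664795 ≈ 7.6537e-5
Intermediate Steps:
1/((360 - 492)*(-99) - 855137/349749) = 1/(-132*(-99) - 855137*1/349749) = 1/(13068 - 855137/349749) = 1/(4569664795/349749) = 349749/4569664795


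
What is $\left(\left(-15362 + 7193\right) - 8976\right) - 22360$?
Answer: $-39505$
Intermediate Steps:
$\left(\left(-15362 + 7193\right) - 8976\right) - 22360 = \left(-8169 - 8976\right) - 22360 = -17145 - 22360 = -39505$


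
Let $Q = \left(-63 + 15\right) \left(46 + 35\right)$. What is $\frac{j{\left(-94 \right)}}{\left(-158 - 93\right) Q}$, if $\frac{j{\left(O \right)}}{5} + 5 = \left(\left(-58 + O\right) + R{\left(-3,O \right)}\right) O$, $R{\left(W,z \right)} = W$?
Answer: $\frac{24275}{325296} \approx 0.074624$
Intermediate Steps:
$Q = -3888$ ($Q = \left(-48\right) 81 = -3888$)
$j{\left(O \right)} = -25 + 5 O \left(-61 + O\right)$ ($j{\left(O \right)} = -25 + 5 \left(\left(-58 + O\right) - 3\right) O = -25 + 5 \left(-61 + O\right) O = -25 + 5 O \left(-61 + O\right)$)
$\frac{j{\left(-94 \right)}}{\left(-158 - 93\right) Q} = \frac{-25 - -28670 + 5 \left(-94\right)^{2}}{\left(-158 - 93\right) \left(-3888\right)} = \frac{-25 + 28670 + 5 \cdot 8836}{\left(-251\right) \left(-3888\right)} = \frac{-25 + 28670 + 44180}{975888} = 72825 \cdot \frac{1}{975888} = \frac{24275}{325296}$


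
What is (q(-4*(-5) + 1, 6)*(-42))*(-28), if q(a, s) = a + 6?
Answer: 31752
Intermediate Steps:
q(a, s) = 6 + a
(q(-4*(-5) + 1, 6)*(-42))*(-28) = ((6 + (-4*(-5) + 1))*(-42))*(-28) = ((6 + (20 + 1))*(-42))*(-28) = ((6 + 21)*(-42))*(-28) = (27*(-42))*(-28) = -1134*(-28) = 31752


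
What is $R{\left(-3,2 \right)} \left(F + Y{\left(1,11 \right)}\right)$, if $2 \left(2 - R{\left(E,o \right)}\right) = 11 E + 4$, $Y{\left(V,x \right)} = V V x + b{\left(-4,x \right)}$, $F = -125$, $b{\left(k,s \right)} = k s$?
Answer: $-2607$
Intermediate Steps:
$Y{\left(V,x \right)} = - 4 x + x V^{2}$ ($Y{\left(V,x \right)} = V V x - 4 x = V^{2} x - 4 x = x V^{2} - 4 x = - 4 x + x V^{2}$)
$R{\left(E,o \right)} = - \frac{11 E}{2}$ ($R{\left(E,o \right)} = 2 - \frac{11 E + 4}{2} = 2 - \frac{4 + 11 E}{2} = 2 - \left(2 + \frac{11 E}{2}\right) = - \frac{11 E}{2}$)
$R{\left(-3,2 \right)} \left(F + Y{\left(1,11 \right)}\right) = \left(- \frac{11}{2}\right) \left(-3\right) \left(-125 + 11 \left(-4 + 1^{2}\right)\right) = \frac{33 \left(-125 + 11 \left(-4 + 1\right)\right)}{2} = \frac{33 \left(-125 + 11 \left(-3\right)\right)}{2} = \frac{33 \left(-125 - 33\right)}{2} = \frac{33}{2} \left(-158\right) = -2607$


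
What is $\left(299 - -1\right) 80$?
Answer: $24000$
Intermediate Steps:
$\left(299 - -1\right) 80 = \left(299 + \left(-8 + 9\right)\right) 80 = \left(299 + 1\right) 80 = 300 \cdot 80 = 24000$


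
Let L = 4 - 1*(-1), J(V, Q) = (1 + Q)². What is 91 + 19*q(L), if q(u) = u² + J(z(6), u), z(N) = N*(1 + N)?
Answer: 1250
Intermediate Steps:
L = 5 (L = 4 + 1 = 5)
q(u) = u² + (1 + u)²
91 + 19*q(L) = 91 + 19*(5² + (1 + 5)²) = 91 + 19*(25 + 6²) = 91 + 19*(25 + 36) = 91 + 19*61 = 91 + 1159 = 1250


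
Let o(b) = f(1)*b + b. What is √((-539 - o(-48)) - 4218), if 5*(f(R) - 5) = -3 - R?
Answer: I*√112685/5 ≈ 67.137*I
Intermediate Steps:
f(R) = 22/5 - R/5 (f(R) = 5 + (-3 - R)/5 = 5 + (-⅗ - R/5) = 22/5 - R/5)
o(b) = 26*b/5 (o(b) = (22/5 - ⅕*1)*b + b = (22/5 - ⅕)*b + b = 21*b/5 + b = 26*b/5)
√((-539 - o(-48)) - 4218) = √((-539 - 26*(-48)/5) - 4218) = √((-539 - 1*(-1248/5)) - 4218) = √((-539 + 1248/5) - 4218) = √(-1447/5 - 4218) = √(-22537/5) = I*√112685/5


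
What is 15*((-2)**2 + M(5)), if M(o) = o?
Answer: 135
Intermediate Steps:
15*((-2)**2 + M(5)) = 15*((-2)**2 + 5) = 15*(4 + 5) = 15*9 = 135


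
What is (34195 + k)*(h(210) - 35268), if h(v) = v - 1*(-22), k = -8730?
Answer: -892191740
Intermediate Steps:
h(v) = 22 + v (h(v) = v + 22 = 22 + v)
(34195 + k)*(h(210) - 35268) = (34195 - 8730)*((22 + 210) - 35268) = 25465*(232 - 35268) = 25465*(-35036) = -892191740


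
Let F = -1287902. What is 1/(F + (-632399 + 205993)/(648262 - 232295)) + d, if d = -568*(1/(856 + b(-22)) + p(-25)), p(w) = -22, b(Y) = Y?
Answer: 2791421648517328481/223397390735880 ≈ 12495.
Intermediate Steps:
d = 5210548/417 (d = -568*(1/(856 - 22) - 22) = -568*(1/834 - 22) = -568*(-18347/834) = 5210548/417 ≈ 12495.)
1/(F + (-632399 + 205993)/(648262 - 232295)) + d = 1/(-1287902 + (-632399 + 205993)/(648262 - 232295)) + 5210548/417 = 1/(-1287902 - 426406/415967) + 5210548/417 = 1/(-535725157640/415967) + 5210548/417 = -415967/535725157640 + 5210548/417 = 2791421648517328481/223397390735880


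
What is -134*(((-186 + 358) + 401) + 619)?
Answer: -159728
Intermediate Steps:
-134*(((-186 + 358) + 401) + 619) = -134*((172 + 401) + 619) = -134*(573 + 619) = -134*1192 = -159728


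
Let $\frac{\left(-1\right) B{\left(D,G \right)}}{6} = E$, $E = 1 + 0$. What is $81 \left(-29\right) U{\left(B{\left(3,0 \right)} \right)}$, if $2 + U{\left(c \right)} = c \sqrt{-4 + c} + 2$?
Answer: $14094 i \sqrt{10} \approx 44569.0 i$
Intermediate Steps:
$E = 1$
$B{\left(D,G \right)} = -6$ ($B{\left(D,G \right)} = \left(-6\right) 1 = -6$)
$U{\left(c \right)} = c \sqrt{-4 + c}$ ($U{\left(c \right)} = -2 + \left(c \sqrt{-4 + c} + 2\right) = -2 + \left(2 + c \sqrt{-4 + c}\right) = c \sqrt{-4 + c}$)
$81 \left(-29\right) U{\left(B{\left(3,0 \right)} \right)} = 81 \left(-29\right) \left(- 6 \sqrt{-4 - 6}\right) = - 2349 \left(- 6 \sqrt{-10}\right) = - 2349 \left(- 6 i \sqrt{10}\right) = 14094 i \sqrt{10}$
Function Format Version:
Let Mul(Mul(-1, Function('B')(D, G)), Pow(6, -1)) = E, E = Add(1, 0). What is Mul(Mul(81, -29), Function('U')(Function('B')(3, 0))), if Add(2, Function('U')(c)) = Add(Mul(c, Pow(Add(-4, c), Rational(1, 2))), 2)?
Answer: Mul(14094, I, Pow(10, Rational(1, 2))) ≈ Mul(44569., I)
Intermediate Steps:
E = 1
Function('B')(D, G) = -6 (Function('B')(D, G) = Mul(-6, 1) = -6)
Function('U')(c) = Mul(c, Pow(Add(-4, c), Rational(1, 2))) (Function('U')(c) = Add(-2, Add(Mul(c, Pow(Add(-4, c), Rational(1, 2))), 2)) = Add(-2, Add(2, Mul(c, Pow(Add(-4, c), Rational(1, 2))))) = Mul(c, Pow(Add(-4, c), Rational(1, 2))))
Mul(Mul(81, -29), Function('U')(Function('B')(3, 0))) = Mul(Mul(81, -29), Mul(-6, Pow(Add(-4, -6), Rational(1, 2)))) = Mul(-2349, Mul(-6, Pow(-10, Rational(1, 2)))) = Mul(-2349, Mul(-6, Mul(I, Pow(10, Rational(1, 2))))) = Mul(-2349, Mul(-6, I, Pow(10, Rational(1, 2)))) = Mul(14094, I, Pow(10, Rational(1, 2)))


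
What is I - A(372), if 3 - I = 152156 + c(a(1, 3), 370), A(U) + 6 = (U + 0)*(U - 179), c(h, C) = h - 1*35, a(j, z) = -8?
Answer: -223900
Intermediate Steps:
c(h, C) = -35 + h (c(h, C) = h - 35 = -35 + h)
A(U) = -6 + U*(-179 + U) (A(U) = -6 + (U + 0)*(U - 179) = -6 + U*(-179 + U))
I = -152110 (I = 3 - (152156 + (-35 - 8)) = 3 - (152156 - 43) = 3 - 1*152113 = 3 - 152113 = -152110)
I - A(372) = -152110 - (-6 + 372² - 179*372) = -152110 - (-6 + 138384 - 66588) = -152110 - 1*71790 = -152110 - 71790 = -223900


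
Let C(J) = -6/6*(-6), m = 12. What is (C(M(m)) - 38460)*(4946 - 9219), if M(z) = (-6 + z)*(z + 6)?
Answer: 164313942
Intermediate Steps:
M(z) = (-6 + z)*(6 + z)
C(J) = 6 (C(J) = -6*⅙*(-6) = -1*(-6) = 6)
(C(M(m)) - 38460)*(4946 - 9219) = (6 - 38460)*(4946 - 9219) = -38454*(-4273) = 164313942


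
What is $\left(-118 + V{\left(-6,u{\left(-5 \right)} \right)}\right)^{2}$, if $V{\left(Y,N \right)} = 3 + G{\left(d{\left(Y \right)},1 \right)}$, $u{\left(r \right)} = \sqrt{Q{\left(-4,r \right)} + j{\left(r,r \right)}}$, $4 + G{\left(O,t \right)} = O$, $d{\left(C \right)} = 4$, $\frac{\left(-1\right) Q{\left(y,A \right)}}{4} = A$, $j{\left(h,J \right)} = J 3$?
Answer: $13225$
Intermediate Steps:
$j{\left(h,J \right)} = 3 J$
$Q{\left(y,A \right)} = - 4 A$
$G{\left(O,t \right)} = -4 + O$
$u{\left(r \right)} = \sqrt{- r}$ ($u{\left(r \right)} = \sqrt{- 4 r + 3 r} = \sqrt{- r}$)
$V{\left(Y,N \right)} = 3$ ($V{\left(Y,N \right)} = 3 + \left(-4 + 4\right) = 3 + 0 = 3$)
$\left(-118 + V{\left(-6,u{\left(-5 \right)} \right)}\right)^{2} = \left(-118 + 3\right)^{2} = \left(-115\right)^{2} = 13225$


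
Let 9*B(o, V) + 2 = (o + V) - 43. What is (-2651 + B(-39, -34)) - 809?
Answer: -31258/9 ≈ -3473.1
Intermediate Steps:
B(o, V) = -5 + V/9 + o/9 (B(o, V) = -2/9 + ((o + V) - 43)/9 = -2/9 + ((V + o) - 43)/9 = -2/9 + (-43 + V + o)/9 = -2/9 + (-43/9 + V/9 + o/9) = -5 + V/9 + o/9)
(-2651 + B(-39, -34)) - 809 = (-2651 + (-5 + (1/9)*(-34) + (1/9)*(-39))) - 809 = (-2651 + (-5 - 34/9 - 13/3)) - 809 = (-2651 - 118/9) - 809 = -23977/9 - 809 = -31258/9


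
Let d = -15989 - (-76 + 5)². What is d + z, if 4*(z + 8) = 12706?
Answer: -35723/2 ≈ -17862.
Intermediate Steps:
z = 6337/2 (z = -8 + (¼)*12706 = -8 + 6353/2 = 6337/2 ≈ 3168.5)
d = -21030 (d = -15989 - 1*(-71)² = -15989 - 1*5041 = -15989 - 5041 = -21030)
d + z = -21030 + 6337/2 = -35723/2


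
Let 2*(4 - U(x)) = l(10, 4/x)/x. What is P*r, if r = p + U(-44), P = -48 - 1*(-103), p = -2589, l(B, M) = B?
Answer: -568675/4 ≈ -1.4217e+5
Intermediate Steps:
P = 55 (P = -48 + 103 = 55)
U(x) = 4 - 5/x
r = -113735/44 (r = -2589 + (4 - 5/(-44)) = -2589 + (4 - 5*(-1/44)) = -2589 + (4 + 5/44) = -2589 + 181/44 = -113735/44 ≈ -2584.9)
P*r = 55*(-113735/44) = -568675/4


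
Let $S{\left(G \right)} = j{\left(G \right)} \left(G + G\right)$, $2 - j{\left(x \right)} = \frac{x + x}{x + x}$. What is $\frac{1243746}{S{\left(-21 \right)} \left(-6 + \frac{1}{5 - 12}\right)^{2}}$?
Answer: $- \frac{1451037}{1849} \approx -784.77$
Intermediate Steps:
$j{\left(x \right)} = 1$ ($j{\left(x \right)} = 2 - \frac{x + x}{x + x} = 2 - \frac{2 x}{2 x} = 2 - 2 x \frac{1}{2 x} = 2 - 1 = 1$)
$S{\left(G \right)} = 2 G$ ($S{\left(G \right)} = 1 \left(G + G\right) = 1 \cdot 2 G = 2 G$)
$\frac{1243746}{S{\left(-21 \right)} \left(-6 + \frac{1}{5 - 12}\right)^{2}} = \frac{1243746}{2 \left(-21\right) \left(-6 + \frac{1}{5 - 12}\right)^{2}} = \frac{1243746}{\left(-42\right) \left(-6 + \frac{1}{-7}\right)^{2}} = \frac{1243746}{\left(-42\right) \left(-6 - \frac{1}{7}\right)^{2}} = \frac{1243746}{\left(-42\right) \left(- \frac{43}{7}\right)^{2}} = \frac{1243746}{\left(-42\right) \frac{1849}{49}} = \frac{1243746}{- \frac{11094}{7}} = 1243746 \left(- \frac{7}{11094}\right) = - \frac{1451037}{1849}$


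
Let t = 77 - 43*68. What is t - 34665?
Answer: -37512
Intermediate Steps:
t = -2847 (t = 77 - 2924 = -2847)
t - 34665 = -2847 - 34665 = -37512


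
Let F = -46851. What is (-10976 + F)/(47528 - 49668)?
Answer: 57827/2140 ≈ 27.022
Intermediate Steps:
(-10976 + F)/(47528 - 49668) = (-10976 - 46851)/(47528 - 49668) = -57827/(-2140) = -57827*(-1/2140) = 57827/2140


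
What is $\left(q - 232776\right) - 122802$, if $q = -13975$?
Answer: $-369553$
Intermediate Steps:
$\left(q - 232776\right) - 122802 = \left(-13975 - 232776\right) - 122802 = -246751 - 122802 = -369553$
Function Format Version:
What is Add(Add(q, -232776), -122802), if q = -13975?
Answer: -369553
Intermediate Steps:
Add(Add(q, -232776), -122802) = Add(Add(-13975, -232776), -122802) = Add(-246751, -122802) = -369553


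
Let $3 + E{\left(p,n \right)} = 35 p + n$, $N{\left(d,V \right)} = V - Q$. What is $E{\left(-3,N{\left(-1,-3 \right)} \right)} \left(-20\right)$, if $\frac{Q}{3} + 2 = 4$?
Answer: $2340$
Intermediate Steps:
$Q = 6$ ($Q = -6 + 3 \cdot 4 = -6 + 12 = 6$)
$N{\left(d,V \right)} = -6 + V$ ($N{\left(d,V \right)} = V - 6 = -6 + V$)
$E{\left(p,n \right)} = -3 + n + 35 p$ ($E{\left(p,n \right)} = -3 + \left(35 p + n\right) = -3 + \left(n + 35 p\right) = -3 + n + 35 p$)
$E{\left(-3,N{\left(-1,-3 \right)} \right)} \left(-20\right) = \left(-3 - 9 + 35 \left(-3\right)\right) \left(-20\right) = \left(-3 - 9 - 105\right) \left(-20\right) = \left(-117\right) \left(-20\right) = 2340$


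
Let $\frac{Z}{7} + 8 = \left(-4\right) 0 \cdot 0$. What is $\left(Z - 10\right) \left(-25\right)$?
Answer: $1650$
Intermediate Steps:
$Z = -56$ ($Z = -56 + 7 \left(-4\right) 0 \cdot 0 = -56 + 7 \cdot 0 \cdot 0 = -56 + 7 \cdot 0 = -56 + 0 = -56$)
$\left(Z - 10\right) \left(-25\right) = \left(-56 - 10\right) \left(-25\right) = \left(-66\right) \left(-25\right) = 1650$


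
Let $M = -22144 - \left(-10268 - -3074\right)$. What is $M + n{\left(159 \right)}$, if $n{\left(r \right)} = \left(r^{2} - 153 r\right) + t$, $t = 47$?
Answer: $-13949$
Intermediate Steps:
$n{\left(r \right)} = 47 + r^{2} - 153 r$ ($n{\left(r \right)} = \left(r^{2} - 153 r\right) + 47 = 47 + r^{2} - 153 r$)
$M = -14950$ ($M = -22144 - \left(-10268 + 3074\right) = -22144 - -7194 = -22144 + 7194 = -14950$)
$M + n{\left(159 \right)} = -14950 + \left(47 + 159^{2} - 24327\right) = -14950 + \left(47 + 25281 - 24327\right) = -14950 + 1001 = -13949$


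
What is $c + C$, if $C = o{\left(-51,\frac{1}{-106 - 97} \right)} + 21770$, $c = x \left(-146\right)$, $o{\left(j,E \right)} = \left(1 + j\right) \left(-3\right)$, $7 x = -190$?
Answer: $\frac{181180}{7} \approx 25883.0$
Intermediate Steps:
$x = - \frac{190}{7}$ ($x = \frac{1}{7} \left(-190\right) = - \frac{190}{7} \approx -27.143$)
$o{\left(j,E \right)} = -3 - 3 j$
$c = \frac{27740}{7}$ ($c = \left(- \frac{190}{7}\right) \left(-146\right) = \frac{27740}{7} \approx 3962.9$)
$C = 21920$ ($C = \left(-3 - -153\right) + 21770 = \left(-3 + 153\right) + 21770 = 150 + 21770 = 21920$)
$c + C = \frac{27740}{7} + 21920 = \frac{181180}{7}$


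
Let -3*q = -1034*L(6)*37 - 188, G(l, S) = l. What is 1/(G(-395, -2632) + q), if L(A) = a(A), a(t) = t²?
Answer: 3/1376291 ≈ 2.1798e-6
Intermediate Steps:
L(A) = A²
q = 1377476/3 (q = -(-1034*6²*37 - 188)/3 = -(-37224*37 - 188)/3 = -(-1034*1332 - 188)/3 = -(-1377288 - 188)/3 = -⅓*(-1377476) = 1377476/3 ≈ 4.5916e+5)
1/(G(-395, -2632) + q) = 1/(-395 + 1377476/3) = 1/(1376291/3) = 3/1376291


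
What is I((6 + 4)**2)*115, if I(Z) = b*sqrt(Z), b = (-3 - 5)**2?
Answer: 73600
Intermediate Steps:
b = 64 (b = (-8)**2 = 64)
I(Z) = 64*sqrt(Z)
I((6 + 4)**2)*115 = (64*sqrt((6 + 4)**2))*115 = (64*sqrt(10**2))*115 = (64*sqrt(100))*115 = (64*10)*115 = 640*115 = 73600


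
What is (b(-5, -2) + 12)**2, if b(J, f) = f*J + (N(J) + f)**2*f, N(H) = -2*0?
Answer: 196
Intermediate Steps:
N(H) = 0
b(J, f) = f**3 + J*f (b(J, f) = f*J + (0 + f)**2*f = J*f + f**2*f = J*f + f**3 = f**3 + J*f)
(b(-5, -2) + 12)**2 = (-2*(-5 + (-2)**2) + 12)**2 = (-2*(-5 + 4) + 12)**2 = (-2*(-1) + 12)**2 = (2 + 12)**2 = 14**2 = 196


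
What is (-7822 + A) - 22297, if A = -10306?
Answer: -40425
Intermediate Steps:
(-7822 + A) - 22297 = (-7822 - 10306) - 22297 = -18128 - 22297 = -40425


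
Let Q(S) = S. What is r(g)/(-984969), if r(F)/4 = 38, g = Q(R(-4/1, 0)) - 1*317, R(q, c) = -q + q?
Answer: -152/984969 ≈ -0.00015432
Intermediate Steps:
R(q, c) = 0
g = -317 (g = 0 - 1*317 = 0 - 317 = -317)
r(F) = 152 (r(F) = 4*38 = 152)
r(g)/(-984969) = 152/(-984969) = 152*(-1/984969) = -152/984969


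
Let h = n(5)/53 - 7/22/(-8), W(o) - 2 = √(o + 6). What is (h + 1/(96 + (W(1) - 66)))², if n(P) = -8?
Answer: 572346194777/89995124203776 + 756133*√7/4823923896 ≈ 0.0067745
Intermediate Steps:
W(o) = 2 + √(6 + o) (W(o) = 2 + √(o + 6) = 2 + √(6 + o))
h = -1037/9328 (h = -8/53 - 7/22/(-8) = -8*1/53 - 7*1/22*(-⅛) = -8/53 - 7/22*(-⅛) = -8/53 + 7/176 = -1037/9328 ≈ -0.11117)
(h + 1/(96 + (W(1) - 66)))² = (-1037/9328 + 1/(96 + ((2 + √(6 + 1)) - 66)))² = (-1037/9328 + 1/(96 + ((2 + √7) - 66)))² = (-1037/9328 + 1/(96 + (-64 + √7)))² = (-1037/9328 + 1/(32 + √7))²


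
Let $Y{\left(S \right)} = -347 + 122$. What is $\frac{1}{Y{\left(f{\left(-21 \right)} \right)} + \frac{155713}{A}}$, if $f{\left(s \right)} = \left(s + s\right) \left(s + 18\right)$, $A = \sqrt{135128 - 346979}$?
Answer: $- \frac{47666475}{34971495244} + \frac{467139 i \sqrt{23539}}{34971495244} \approx -0.001363 + 0.0020494 i$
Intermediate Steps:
$A = 3 i \sqrt{23539}$ ($A = \sqrt{-211851} = 3 i \sqrt{23539} \approx 460.27 i$)
$f{\left(s \right)} = 2 s \left(18 + s\right)$
$Y{\left(S \right)} = -225$
$\frac{1}{Y{\left(f{\left(-21 \right)} \right)} + \frac{155713}{A}} = \frac{1}{-225 + \frac{155713}{3 i \sqrt{23539}}} = \frac{1}{-225 + 155713 \left(- \frac{i \sqrt{23539}}{70617}\right)} = \frac{1}{-225 - \frac{155713 i \sqrt{23539}}{70617}}$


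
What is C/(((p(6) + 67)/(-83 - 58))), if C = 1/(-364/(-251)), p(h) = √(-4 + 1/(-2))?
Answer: -2371197/1635634 + 106173*I*√2/3271268 ≈ -1.4497 + 0.0459*I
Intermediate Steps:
p(h) = 3*I*√2/2 (p(h) = √(-4 - ½) = √(-9/2) = 3*I*√2/2)
C = 251/364 (C = 1/(-364*(-1/251)) = 1/(364/251) = 251/364 ≈ 0.68956)
C/(((p(6) + 67)/(-83 - 58))) = (251/364)/((3*I*√2/2 + 67)/(-83 - 58)) = (251/364)/((67 + 3*I*√2/2)/(-141)) = (251/364)/((67 + 3*I*√2/2)*(-1/141)) = (251/364)/(-67/141 - I*√2/94) = 251/(364*(-67/141 - I*√2/94))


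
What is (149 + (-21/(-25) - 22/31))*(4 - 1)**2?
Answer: 1040184/775 ≈ 1342.2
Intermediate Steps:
(149 + (-21/(-25) - 22/31))*(4 - 1)**2 = (149 + (-21*(-1/25) - 22*1/31))*3**2 = (149 + (21/25 - 22/31))*9 = (149 + 101/775)*9 = (115576/775)*9 = 1040184/775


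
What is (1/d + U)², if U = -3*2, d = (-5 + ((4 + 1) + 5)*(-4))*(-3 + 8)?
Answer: 1825201/50625 ≈ 36.053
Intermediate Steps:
d = -225 (d = (-5 + (5 + 5)*(-4))*5 = (-5 + 10*(-4))*5 = (-5 - 40)*5 = -45*5 = -225)
U = -6
(1/d + U)² = (1/(-225) - 6)² = (-1/225 - 6)² = (-1351/225)² = 1825201/50625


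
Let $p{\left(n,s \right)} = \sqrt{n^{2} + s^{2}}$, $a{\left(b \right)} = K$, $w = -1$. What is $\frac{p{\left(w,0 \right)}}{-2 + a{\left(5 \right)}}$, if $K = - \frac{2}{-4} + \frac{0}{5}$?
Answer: $- \frac{2}{3} \approx -0.66667$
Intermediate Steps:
$K = \frac{1}{2}$ ($K = \left(-2\right) \left(- \frac{1}{4}\right) + 0 \cdot \frac{1}{5} = \frac{1}{2} + 0 = \frac{1}{2} \approx 0.5$)
$a{\left(b \right)} = \frac{1}{2}$
$\frac{p{\left(w,0 \right)}}{-2 + a{\left(5 \right)}} = \frac{\sqrt{\left(-1\right)^{2} + 0^{2}}}{-2 + \frac{1}{2}} = \frac{\sqrt{1 + 0}}{- \frac{3}{2}} = - \frac{2 \sqrt{1}}{3} = \left(- \frac{2}{3}\right) 1 = - \frac{2}{3}$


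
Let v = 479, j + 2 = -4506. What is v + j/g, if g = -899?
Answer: 435129/899 ≈ 484.01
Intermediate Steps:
j = -4508 (j = -2 - 4506 = -4508)
v + j/g = 479 - 4508/(-899) = 479 - 4508*(-1/899) = 479 + 4508/899 = 435129/899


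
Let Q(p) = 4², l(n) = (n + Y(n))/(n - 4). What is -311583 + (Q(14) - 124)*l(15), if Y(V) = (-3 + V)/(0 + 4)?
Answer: -3429357/11 ≈ -3.1176e+5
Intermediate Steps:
Y(V) = -¾ + V/4 (Y(V) = (-3 + V)/4 = (-3 + V)*(¼) = -¾ + V/4)
l(n) = (-¾ + 5*n/4)/(-4 + n) (l(n) = (n + (-¾ + n/4))/(n - 4) = (-¾ + 5*n/4)/(-4 + n))
Q(p) = 16
-311583 + (Q(14) - 124)*l(15) = -311583 + (16 - 124)*((-3 + 5*15)/(4*(-4 + 15))) = -311583 - 27*(-3 + 75)/11 = -311583 - 27*72/11 = -311583 - 108*18/11 = -311583 - 1944/11 = -3429357/11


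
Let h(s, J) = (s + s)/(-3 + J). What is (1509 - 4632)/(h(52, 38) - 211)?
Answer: 12145/809 ≈ 15.012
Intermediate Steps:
h(s, J) = 2*s/(-3 + J) (h(s, J) = (2*s)/(-3 + J) = 2*s/(-3 + J))
(1509 - 4632)/(h(52, 38) - 211) = (1509 - 4632)/(2*52/(-3 + 38) - 211) = -3123/(2*52/35 - 211) = -3123/(2*52*(1/35) - 211) = -3123/(104/35 - 211) = -3123/(-7281/35) = -3123*(-35/7281) = 12145/809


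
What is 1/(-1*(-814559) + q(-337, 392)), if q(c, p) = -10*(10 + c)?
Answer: 1/817829 ≈ 1.2228e-6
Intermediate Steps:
q(c, p) = -100 - 10*c
1/(-1*(-814559) + q(-337, 392)) = 1/(-1*(-814559) + (-100 - 10*(-337))) = 1/(814559 + (-100 + 3370)) = 1/(814559 + 3270) = 1/817829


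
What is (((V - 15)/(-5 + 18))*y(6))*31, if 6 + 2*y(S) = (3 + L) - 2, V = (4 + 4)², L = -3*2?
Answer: -16709/26 ≈ -642.65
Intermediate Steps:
L = -6
V = 64 (V = 8² = 64)
y(S) = -11/2 (y(S) = -3 + ((3 - 6) - 2)/2 = -3 + (-3 - 2)/2 = -3 + (½)*(-5) = -3 - 5/2 = -11/2)
(((V - 15)/(-5 + 18))*y(6))*31 = (((64 - 15)/(-5 + 18))*(-11/2))*31 = ((49/13)*(-11/2))*31 = -539/26*31 = -16709/26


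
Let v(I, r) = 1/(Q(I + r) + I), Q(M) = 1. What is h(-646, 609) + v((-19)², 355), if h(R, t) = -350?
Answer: -126699/362 ≈ -350.00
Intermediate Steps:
v(I, r) = 1/(1 + I)
h(-646, 609) + v((-19)², 355) = -350 + 1/(1 + (-19)²) = -350 + 1/(1 + 361) = -350 + 1/362 = -126699/362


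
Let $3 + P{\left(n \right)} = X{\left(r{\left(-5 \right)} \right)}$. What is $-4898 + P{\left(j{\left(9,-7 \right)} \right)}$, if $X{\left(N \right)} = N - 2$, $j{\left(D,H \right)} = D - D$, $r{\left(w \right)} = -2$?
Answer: $-4905$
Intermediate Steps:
$j{\left(D,H \right)} = 0$
$X{\left(N \right)} = -2 + N$
$P{\left(n \right)} = -7$ ($P{\left(n \right)} = -3 - 4 = -7$)
$-4898 + P{\left(j{\left(9,-7 \right)} \right)} = -4898 - 7 = -4905$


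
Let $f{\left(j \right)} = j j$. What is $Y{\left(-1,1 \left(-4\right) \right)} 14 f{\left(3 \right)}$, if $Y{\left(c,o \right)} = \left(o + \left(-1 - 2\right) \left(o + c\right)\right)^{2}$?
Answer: $15246$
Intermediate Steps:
$f{\left(j \right)} = j^{2}$
$Y{\left(c,o \right)} = \left(- 3 c - 2 o\right)^{2}$ ($Y{\left(c,o \right)} = \left(o - 3 \left(c + o\right)\right)^{2} = \left(o - \left(3 c + 3 o\right)\right)^{2} = \left(- 3 c - 2 o\right)^{2}$)
$Y{\left(-1,1 \left(-4\right) \right)} 14 f{\left(3 \right)} = \left(2 \cdot 1 \left(-4\right) + 3 \left(-1\right)\right)^{2} \cdot 14 \cdot 3^{2} = \left(2 \left(-4\right) - 3\right)^{2} \cdot 14 \cdot 9 = \left(-8 - 3\right)^{2} \cdot 14 \cdot 9 = \left(-11\right)^{2} \cdot 14 \cdot 9 = 121 \cdot 14 \cdot 9 = 1694 \cdot 9 = 15246$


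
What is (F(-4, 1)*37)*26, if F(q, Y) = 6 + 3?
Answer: 8658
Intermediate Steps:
F(q, Y) = 9
(F(-4, 1)*37)*26 = (9*37)*26 = 333*26 = 8658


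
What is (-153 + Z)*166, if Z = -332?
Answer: -80510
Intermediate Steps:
(-153 + Z)*166 = (-153 - 332)*166 = -485*166 = -80510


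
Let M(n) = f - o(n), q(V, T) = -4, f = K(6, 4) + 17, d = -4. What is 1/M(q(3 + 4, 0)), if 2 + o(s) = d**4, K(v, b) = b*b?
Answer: -1/221 ≈ -0.0045249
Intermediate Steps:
K(v, b) = b**2
o(s) = 254 (o(s) = -2 + (-4)**4 = -2 + 256 = 254)
f = 33 (f = 4**2 + 17 = 16 + 17 = 33)
M(n) = -221 (M(n) = 33 - 1*254 = 33 - 254 = -221)
1/M(q(3 + 4, 0)) = 1/(-221) = -1/221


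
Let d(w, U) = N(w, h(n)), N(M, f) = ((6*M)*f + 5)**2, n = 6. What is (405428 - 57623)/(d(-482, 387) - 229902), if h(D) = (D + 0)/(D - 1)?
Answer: 8695125/294477379 ≈ 0.029527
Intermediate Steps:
h(D) = D/(-1 + D)
N(M, f) = (5 + 6*M*f)**2 (N(M, f) = (6*M*f + 5)**2 = (5 + 6*M*f)**2)
d(w, U) = (5 + 36*w/5)**2 (d(w, U) = (5 + 6*w*(6/(-1 + 6)))**2 = (5 + 6*w*(6/5))**2 = (5 + 36*w/5)**2)
(405428 - 57623)/(d(-482, 387) - 229902) = (405428 - 57623)/((25 + 36*(-482))**2/25 - 229902) = 347805/((25 - 17352)**2/25 - 229902) = 347805/((1/25)*(-17327)**2 - 229902) = 347805/((1/25)*300224929 - 229902) = 347805/(300224929/25 - 229902) = 347805/(294477379/25) = 347805*(25/294477379) = 8695125/294477379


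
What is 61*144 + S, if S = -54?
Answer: 8730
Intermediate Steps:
61*144 + S = 61*144 - 54 = 8784 - 54 = 8730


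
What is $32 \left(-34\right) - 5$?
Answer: $-1093$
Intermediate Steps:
$32 \left(-34\right) - 5 = -1088 - 5 = -1093$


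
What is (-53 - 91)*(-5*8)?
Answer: 5760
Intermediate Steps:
(-53 - 91)*(-5*8) = -144*(-40) = 5760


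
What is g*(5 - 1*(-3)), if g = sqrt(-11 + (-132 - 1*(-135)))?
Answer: 16*I*sqrt(2) ≈ 22.627*I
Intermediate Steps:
g = 2*I*sqrt(2) (g = sqrt(-11 + (-132 + 135)) = sqrt(-11 + 3) = sqrt(-8) = 2*I*sqrt(2) ≈ 2.8284*I)
g*(5 - 1*(-3)) = (2*I*sqrt(2))*(5 - 1*(-3)) = (2*I*sqrt(2))*(5 + 3) = (2*I*sqrt(2))*8 = 16*I*sqrt(2)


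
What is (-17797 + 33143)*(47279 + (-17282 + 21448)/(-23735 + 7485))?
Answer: 5895009248032/8125 ≈ 7.2554e+8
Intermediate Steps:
(-17797 + 33143)*(47279 + (-17282 + 21448)/(-23735 + 7485)) = 15346*(47279 + 4166/(-16250)) = 15346*(47279 + 4166*(-1/16250)) = 15346*(47279 - 2083/8125) = 15346*(384139792/8125) = 5895009248032/8125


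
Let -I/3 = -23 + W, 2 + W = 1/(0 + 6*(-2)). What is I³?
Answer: 27270901/64 ≈ 4.2611e+5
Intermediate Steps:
W = -25/12 (W = -2 + 1/(0 + 6*(-2)) = -2 + 1/(0 - 12) = -2 + 1/(-12) = -2 - 1/12 = -25/12 ≈ -2.0833)
I = 301/4 (I = -3*(-23 - 25/12) = -3*(-301/12) = 301/4 ≈ 75.250)
I³ = (301/4)³ = 27270901/64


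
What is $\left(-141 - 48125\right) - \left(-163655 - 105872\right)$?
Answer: $221261$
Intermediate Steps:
$\left(-141 - 48125\right) - \left(-163655 - 105872\right) = -48266 - -269527 = -48266 + 269527 = 221261$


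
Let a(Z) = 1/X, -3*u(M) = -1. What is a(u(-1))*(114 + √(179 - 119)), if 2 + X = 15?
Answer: 114/13 + 2*√15/13 ≈ 9.3651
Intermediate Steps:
X = 13 (X = -2 + 15 = 13)
u(M) = ⅓ (u(M) = -⅓*(-1) = ⅓)
a(Z) = 1/13
a(u(-1))*(114 + √(179 - 119)) = (114 + √(179 - 119))/13 = (114 + √60)/13 = (114 + 2*√15)/13 = 114/13 + 2*√15/13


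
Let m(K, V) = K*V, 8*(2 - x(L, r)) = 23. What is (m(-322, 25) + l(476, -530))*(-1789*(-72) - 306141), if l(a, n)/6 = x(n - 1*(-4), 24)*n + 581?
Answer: 631837479/2 ≈ 3.1592e+8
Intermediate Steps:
x(L, r) = -7/8 (x(L, r) = 2 - 1/8*23 = 2 - 23/8 = -7/8)
l(a, n) = 3486 - 21*n/4 (l(a, n) = 6*(-7*n/8 + 581) = 6*(581 - 7*n/8) = 3486 - 21*n/4)
(m(-322, 25) + l(476, -530))*(-1789*(-72) - 306141) = (-322*25 + (3486 - 21/4*(-530)))*(-1789*(-72) - 306141) = (-8050 + (3486 + 5565/2))*(128808 - 306141) = (-8050 + 12537/2)*(-177333) = -3563/2*(-177333) = 631837479/2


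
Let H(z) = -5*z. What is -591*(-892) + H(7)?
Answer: 527137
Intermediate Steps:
-591*(-892) + H(7) = -591*(-892) - 5*7 = 527172 - 35 = 527137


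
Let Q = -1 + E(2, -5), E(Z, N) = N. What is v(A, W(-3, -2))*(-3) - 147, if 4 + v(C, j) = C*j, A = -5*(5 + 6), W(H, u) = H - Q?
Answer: 360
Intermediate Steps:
Q = -6 (Q = -1 - 5 = -6)
W(H, u) = 6 + H (W(H, u) = H - 1*(-6) = H + 6 = 6 + H)
A = -55 (A = -5*11 = -55)
v(C, j) = -4 + C*j
v(A, W(-3, -2))*(-3) - 147 = (-4 - 55*(6 - 3))*(-3) - 147 = (-4 - 55*3)*(-3) - 147 = (-4 - 165)*(-3) - 147 = -169*(-3) - 147 = 507 - 147 = 360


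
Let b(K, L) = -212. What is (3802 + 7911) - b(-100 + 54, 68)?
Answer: 11925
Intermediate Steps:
(3802 + 7911) - b(-100 + 54, 68) = (3802 + 7911) - 1*(-212) = 11713 + 212 = 11925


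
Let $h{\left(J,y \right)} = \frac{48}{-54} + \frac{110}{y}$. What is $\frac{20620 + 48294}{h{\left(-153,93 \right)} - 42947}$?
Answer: $- \frac{19227006}{11982131} \approx -1.6046$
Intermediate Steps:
$h{\left(J,y \right)} = - \frac{8}{9} + \frac{110}{y}$ ($h{\left(J,y \right)} = 48 \left(- \frac{1}{54}\right) + \frac{110}{y} = - \frac{8}{9} + \frac{110}{y}$)
$\frac{20620 + 48294}{h{\left(-153,93 \right)} - 42947} = \frac{20620 + 48294}{\left(- \frac{8}{9} + \frac{110}{93}\right) - 42947} = \frac{68914}{\left(- \frac{8}{9} + 110 \cdot \frac{1}{93}\right) - 42947} = \frac{68914}{\left(- \frac{8}{9} + \frac{110}{93}\right) - 42947} = \frac{68914}{\frac{82}{279} - 42947} = \frac{68914}{- \frac{11982131}{279}} = 68914 \left(- \frac{279}{11982131}\right) = - \frac{19227006}{11982131}$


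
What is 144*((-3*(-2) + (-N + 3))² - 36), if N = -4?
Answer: 19152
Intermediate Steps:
144*((-3*(-2) + (-N + 3))² - 36) = 144*((-3*(-2) + (-1*(-4) + 3))² - 36) = 144*((6 + (4 + 3))² - 36) = 144*((6 + 7)² - 36) = 144*(13² - 36) = 144*(169 - 36) = 144*133 = 19152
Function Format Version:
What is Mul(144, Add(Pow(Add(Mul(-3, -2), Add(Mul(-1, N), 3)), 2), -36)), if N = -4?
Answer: 19152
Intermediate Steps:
Mul(144, Add(Pow(Add(Mul(-3, -2), Add(Mul(-1, N), 3)), 2), -36)) = Mul(144, Add(Pow(Add(Mul(-3, -2), Add(Mul(-1, -4), 3)), 2), -36)) = Mul(144, Add(Pow(Add(6, Add(4, 3)), 2), -36)) = Mul(144, Add(Pow(Add(6, 7), 2), -36)) = Mul(144, Add(Pow(13, 2), -36)) = Mul(144, Add(169, -36)) = Mul(144, 133) = 19152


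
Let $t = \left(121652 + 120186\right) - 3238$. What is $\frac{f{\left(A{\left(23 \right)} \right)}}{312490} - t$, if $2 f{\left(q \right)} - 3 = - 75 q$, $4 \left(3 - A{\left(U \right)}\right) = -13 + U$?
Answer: $- \frac{298240456069}{1249960} \approx -2.386 \cdot 10^{5}$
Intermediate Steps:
$A{\left(U \right)} = \frac{25}{4} - \frac{U}{4}$ ($A{\left(U \right)} = 3 - \frac{-13 + U}{4} = 3 - \left(- \frac{13}{4} + \frac{U}{4}\right) = \frac{25}{4} - \frac{U}{4}$)
$t = 238600$ ($t = 241838 - 3238 = 238600$)
$f{\left(q \right)} = \frac{3}{2} - \frac{75 q}{2}$ ($f{\left(q \right)} = \frac{3}{2} + \frac{\left(-75\right) q}{2} = \frac{3}{2} - \frac{75 q}{2}$)
$\frac{f{\left(A{\left(23 \right)} \right)}}{312490} - t = \frac{\frac{3}{2} - \frac{75 \left(\frac{25}{4} - \frac{23}{4}\right)}{2}}{312490} - 238600 = \left(\frac{3}{2} - \frac{75 \left(\frac{25}{4} - \frac{23}{4}\right)}{2}\right) \frac{1}{312490} - 238600 = \left(\frac{3}{2} - \frac{75}{4}\right) \frac{1}{312490} - 238600 = \left(- \frac{69}{4}\right) \frac{1}{312490} - 238600 = - \frac{69}{1249960} - 238600 = - \frac{298240456069}{1249960}$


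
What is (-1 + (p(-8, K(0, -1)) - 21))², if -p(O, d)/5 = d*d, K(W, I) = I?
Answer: 729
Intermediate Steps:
p(O, d) = -5*d² (p(O, d) = -5*d*d = -5*d²)
(-1 + (p(-8, K(0, -1)) - 21))² = (-1 + (-5*(-1)² - 21))² = (-1 + (-5*1 - 21))² = (-1 + (-5 - 21))² = (-1 - 26)² = (-27)² = 729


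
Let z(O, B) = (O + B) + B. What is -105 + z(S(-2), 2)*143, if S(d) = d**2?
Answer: 1039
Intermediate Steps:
z(O, B) = O + 2*B (z(O, B) = (B + O) + B = O + 2*B)
-105 + z(S(-2), 2)*143 = -105 + ((-2)**2 + 2*2)*143 = -105 + (4 + 4)*143 = -105 + 8*143 = -105 + 1144 = 1039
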